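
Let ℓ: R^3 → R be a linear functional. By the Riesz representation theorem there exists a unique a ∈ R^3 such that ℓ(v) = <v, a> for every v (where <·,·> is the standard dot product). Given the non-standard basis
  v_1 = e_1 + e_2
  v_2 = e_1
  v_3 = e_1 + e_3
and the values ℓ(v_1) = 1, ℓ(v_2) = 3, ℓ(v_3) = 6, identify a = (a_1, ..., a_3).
a = (3, -2, 3)

Write a = (a_1, ..., a_3) in the standard basis. For each basis vector v_i, ℓ(v_i) = <v_i, a> is a linear equation in the a_j's. Collect the n equations into a matrix system V a = ℓ, where row i of V is v_i (expressed in the standard basis). Since V is invertible (lower-triangular with 1s on the diagonal, up to permutation), solve by back-substitution:
  V =
[[1, 1, 0],
 [1, 0, 0],
 [1, 0, 1]]
  V a = (1, 3, 6)
Solving gives a = (3, -2, 3).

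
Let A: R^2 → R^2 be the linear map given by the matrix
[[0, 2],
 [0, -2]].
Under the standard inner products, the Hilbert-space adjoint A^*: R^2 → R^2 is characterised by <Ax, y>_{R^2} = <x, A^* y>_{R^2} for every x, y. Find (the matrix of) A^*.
A^* = A^T =
[[0, 0],
 [2, -2]]

For real matrices with standard dot products, the defining identity <Ax, y> = <x, A^* y> gives (Ax)^T y = x^T (A^*) y, i.e. x^T A^T y = x^T (A^*) y. Since this holds for all x, y, we must have A^* = A^T. Therefore
A^* =
[[0, 0],
 [2, -2]].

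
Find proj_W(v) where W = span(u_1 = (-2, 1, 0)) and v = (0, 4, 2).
proj_W(v) = (-8/5, 4/5, 0)

Set up U = [u_1 | ... | u_1] ∈ R^(3×1). The projector onto W = col(U) is P = U (U^T U)^(-1) U^T.
Compute U^T U =
  [5],
and U^T v = (4).
Solve U^T U · c = U^T v for the coefficients: c = (4/5). The projection is proj_W(v) = U c.
Check: (v - proj_W(v)) · u_1 = 0  (should be 0).
Result: proj_W(v) = (-8/5, 4/5, 0).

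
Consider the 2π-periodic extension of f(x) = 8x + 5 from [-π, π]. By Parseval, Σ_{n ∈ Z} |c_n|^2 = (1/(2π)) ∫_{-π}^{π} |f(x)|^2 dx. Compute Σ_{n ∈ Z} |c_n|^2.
Σ |c_n|^2 = 64π^2/3 + 25

Expand and integrate term by term over [-π, π]:
  ∫ (8x)^2 dx = 64·(2π^3/3); ∫ 2·8·(5)·x dx = 0 (odd integrand); ∫ 5^2 dx = 25·2π.
So (1/(2π)) ∫_{-π}^{π} (8x + 5)^2 dx = 64π^2/3 + 25 = 64π^2/3 + 25.
Parseval ⇒ Σ |c_n|^2 = 64π^2/3 + 25.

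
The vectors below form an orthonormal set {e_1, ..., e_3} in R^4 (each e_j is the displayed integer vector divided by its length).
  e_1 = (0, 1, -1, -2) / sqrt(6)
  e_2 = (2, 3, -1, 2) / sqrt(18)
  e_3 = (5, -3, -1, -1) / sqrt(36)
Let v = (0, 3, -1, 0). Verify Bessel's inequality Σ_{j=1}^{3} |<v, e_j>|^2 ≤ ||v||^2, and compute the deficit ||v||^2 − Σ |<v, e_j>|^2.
Σ |<v, e_j>|^2 = 10; ||v||^2 = 10; deficit = 0

Write each e_j = u_j / sqrt(<u_j, u_j>) where u_j is the displayed integer vector. Then <v, e_j> = <v, u_j> / sqrt(<u_j, u_j>), so |<v, e_j>|^2 = <v, u_j>^2 / <u_j, u_j>.
Coefficients: <v, e_1> = 4/sqrt(6), <v, e_2> = 10/sqrt(18), <v, e_3> = -8/sqrt(36).
Square and sum: Σ |<v, e_j>|^2 = 10.
Compute ||v||^2 = v·v = 10.
Deficit = 10 − 10 = 0 ≥ 0, confirming Bessel's inequality. (The deficit equals ||v − Σ <v,e_j> e_j||^2, the squared distance from v to span{e_j}.)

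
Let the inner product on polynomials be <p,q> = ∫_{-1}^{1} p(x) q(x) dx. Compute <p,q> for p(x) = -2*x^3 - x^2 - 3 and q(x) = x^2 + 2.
<p,q> = -236/15

Expand the product: p(x)·q(x) = -2*x^5 - x^4 - 4*x^3 - 5*x^2 - 6.
∫_{-1}^{1} of each monomial x^k gives [2/(k+1) if k even, 0 if k odd]. Integrating term-by-term (or equivalently evaluating the antiderivative F(x) = -x^6/3 - x^5/5 - x^4 - 5*x^3/3 - 6*x at the endpoints):
  F(1) − F(−1) = -46/5 − (98/15) = -236/15.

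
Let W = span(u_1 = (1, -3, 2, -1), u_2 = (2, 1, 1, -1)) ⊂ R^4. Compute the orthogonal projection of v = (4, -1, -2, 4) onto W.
proj_W(v) = (25/101, 44/101, -1/101, -8/101)

Set up U = [u_1 | ... | u_2] ∈ R^(4×2). The projector onto W = col(U) is P = U (U^T U)^(-1) U^T.
Compute U^T U =
  [15, 2]
  [2, 7],
and U^T v = (-1, 1).
Solve U^T U · c = U^T v for the coefficients: c = (-9/101, 17/101). The projection is proj_W(v) = U c.
Check: (v - proj_W(v)) · u_1 = 0  (should be 0).
Check: (v - proj_W(v)) · u_2 = 0  (should be 0).
Result: proj_W(v) = (25/101, 44/101, -1/101, -8/101).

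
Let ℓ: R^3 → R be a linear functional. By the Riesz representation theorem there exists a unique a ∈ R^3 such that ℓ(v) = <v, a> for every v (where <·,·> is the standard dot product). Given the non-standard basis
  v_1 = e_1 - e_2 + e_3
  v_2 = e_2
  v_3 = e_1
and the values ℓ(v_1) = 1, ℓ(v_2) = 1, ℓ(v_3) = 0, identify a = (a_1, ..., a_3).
a = (0, 1, 2)

Write a = (a_1, ..., a_3) in the standard basis. For each basis vector v_i, ℓ(v_i) = <v_i, a> is a linear equation in the a_j's. Collect the n equations into a matrix system V a = ℓ, where row i of V is v_i (expressed in the standard basis). Since V is invertible (lower-triangular with 1s on the diagonal, up to permutation), solve by back-substitution:
  V =
[[1, -1, 1],
 [0, 1, 0],
 [1, 0, 0]]
  V a = (1, 1, 0)
Solving gives a = (0, 1, 2).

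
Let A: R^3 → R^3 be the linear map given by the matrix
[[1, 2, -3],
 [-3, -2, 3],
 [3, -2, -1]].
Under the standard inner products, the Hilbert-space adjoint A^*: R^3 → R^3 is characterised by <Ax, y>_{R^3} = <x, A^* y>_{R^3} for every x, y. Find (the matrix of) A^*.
A^* = A^T =
[[1, -3, 3],
 [2, -2, -2],
 [-3, 3, -1]]

For real matrices with standard dot products, the defining identity <Ax, y> = <x, A^* y> gives (Ax)^T y = x^T (A^*) y, i.e. x^T A^T y = x^T (A^*) y. Since this holds for all x, y, we must have A^* = A^T. Therefore
A^* =
[[1, -3, 3],
 [2, -2, -2],
 [-3, 3, -1]].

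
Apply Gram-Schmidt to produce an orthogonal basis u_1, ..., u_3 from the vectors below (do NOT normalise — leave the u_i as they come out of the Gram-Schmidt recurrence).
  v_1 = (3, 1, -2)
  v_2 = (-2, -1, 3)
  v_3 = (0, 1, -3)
Orthogonal basis:
  u_1 = (3, 1, -2)
  u_2 = (11/14, -1/14, 8/7)
  u_3 = (-2/27, 10/27, 2/27)

Apply the Gram-Schmidt recurrence
  u_1 = v_1
  u_i = v_i − Σ_{j<i} ((v_i · u_j) / (u_j · u_j)) · u_j.

Step by step this gives:
  u_1 = (3, 1, -2)
  u_2 = (11/14, -1/14, 8/7)
  u_3 = (-2/27, 10/27, 2/27)

Orthogonality check:
  u_2 · u_1 = 0 (should be 0)
  u_3 · u_1 = 0 (should be 0)
  u_3 · u_2 = 0 (should be 0)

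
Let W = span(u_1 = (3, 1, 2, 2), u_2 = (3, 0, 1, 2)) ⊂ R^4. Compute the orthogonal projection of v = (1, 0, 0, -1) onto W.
proj_W(v) = (2/9, -1/27, 1/27, 4/27)

Set up U = [u_1 | ... | u_2] ∈ R^(4×2). The projector onto W = col(U) is P = U (U^T U)^(-1) U^T.
Compute U^T U =
  [18, 15]
  [15, 14],
and U^T v = (1, 1).
Solve U^T U · c = U^T v for the coefficients: c = (-1/27, 1/9). The projection is proj_W(v) = U c.
Check: (v - proj_W(v)) · u_1 = 0  (should be 0).
Check: (v - proj_W(v)) · u_2 = 0  (should be 0).
Result: proj_W(v) = (2/9, -1/27, 1/27, 4/27).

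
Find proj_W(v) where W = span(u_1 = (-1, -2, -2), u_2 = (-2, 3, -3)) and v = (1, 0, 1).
proj_W(v) = (67/97, -5/194, 229/194)

Set up U = [u_1 | ... | u_2] ∈ R^(3×2). The projector onto W = col(U) is P = U (U^T U)^(-1) U^T.
Compute U^T U =
  [9, 2]
  [2, 22],
and U^T v = (-3, -5).
Solve U^T U · c = U^T v for the coefficients: c = (-28/97, -39/194). The projection is proj_W(v) = U c.
Check: (v - proj_W(v)) · u_1 = 0  (should be 0).
Check: (v - proj_W(v)) · u_2 = 0  (should be 0).
Result: proj_W(v) = (67/97, -5/194, 229/194).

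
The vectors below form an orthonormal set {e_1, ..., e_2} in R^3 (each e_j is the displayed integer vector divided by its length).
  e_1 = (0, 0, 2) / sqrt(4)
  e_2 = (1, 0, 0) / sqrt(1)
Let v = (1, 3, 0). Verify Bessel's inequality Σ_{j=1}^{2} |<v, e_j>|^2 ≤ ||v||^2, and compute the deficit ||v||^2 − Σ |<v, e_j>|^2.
Σ |<v, e_j>|^2 = 1; ||v||^2 = 10; deficit = 9

Write each e_j = u_j / sqrt(<u_j, u_j>) where u_j is the displayed integer vector. Then <v, e_j> = <v, u_j> / sqrt(<u_j, u_j>), so |<v, e_j>|^2 = <v, u_j>^2 / <u_j, u_j>.
Coefficients: <v, e_1> = 0/sqrt(4), <v, e_2> = 1/sqrt(1).
Square and sum: Σ |<v, e_j>|^2 = 1.
Compute ||v||^2 = v·v = 10.
Deficit = 10 − 1 = 9 ≥ 0, confirming Bessel's inequality. (The deficit equals ||v − Σ <v,e_j> e_j||^2, the squared distance from v to span{e_j}.)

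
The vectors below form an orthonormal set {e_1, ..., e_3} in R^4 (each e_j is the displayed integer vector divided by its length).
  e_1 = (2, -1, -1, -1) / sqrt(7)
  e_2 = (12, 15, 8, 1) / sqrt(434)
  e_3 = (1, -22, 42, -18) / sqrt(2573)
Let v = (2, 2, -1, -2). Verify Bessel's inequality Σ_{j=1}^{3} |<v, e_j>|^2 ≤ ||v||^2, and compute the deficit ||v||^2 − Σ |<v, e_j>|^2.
Σ |<v, e_j>|^2 = 741/83; ||v||^2 = 13; deficit = 338/83

Write each e_j = u_j / sqrt(<u_j, u_j>) where u_j is the displayed integer vector. Then <v, e_j> = <v, u_j> / sqrt(<u_j, u_j>), so |<v, e_j>|^2 = <v, u_j>^2 / <u_j, u_j>.
Coefficients: <v, e_1> = 5/sqrt(7), <v, e_2> = 44/sqrt(434), <v, e_3> = -48/sqrt(2573).
Square and sum: Σ |<v, e_j>|^2 = 741/83.
Compute ||v||^2 = v·v = 13.
Deficit = 13 − 741/83 = 338/83 ≥ 0, confirming Bessel's inequality. (The deficit equals ||v − Σ <v,e_j> e_j||^2, the squared distance from v to span{e_j}.)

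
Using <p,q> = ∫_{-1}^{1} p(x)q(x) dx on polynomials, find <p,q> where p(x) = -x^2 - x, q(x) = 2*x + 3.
<p,q> = -10/3

Expand the product: p(x)·q(x) = -2*x^3 - 5*x^2 - 3*x.
∫_{-1}^{1} of each monomial x^k gives [2/(k+1) if k even, 0 if k odd]. Integrating term-by-term (or equivalently evaluating the antiderivative F(x) = -x^4/2 - 5*x^3/3 - 3*x^2/2 at the endpoints):
  F(1) − F(−1) = -11/3 − (-1/3) = -10/3.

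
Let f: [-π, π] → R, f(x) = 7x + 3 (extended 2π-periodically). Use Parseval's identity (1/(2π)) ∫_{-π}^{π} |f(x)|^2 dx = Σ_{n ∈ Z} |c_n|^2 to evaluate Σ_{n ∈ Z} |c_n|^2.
Σ |c_n|^2 = 49π^2/3 + 9

Expand and integrate term by term over [-π, π]:
  ∫ (7x)^2 dx = 49·(2π^3/3); ∫ 2·7·(3)·x dx = 0 (odd integrand); ∫ 3^2 dx = 9·2π.
So (1/(2π)) ∫_{-π}^{π} (7x + 3)^2 dx = 49π^2/3 + 9 = 49π^2/3 + 9.
Parseval ⇒ Σ |c_n|^2 = 49π^2/3 + 9.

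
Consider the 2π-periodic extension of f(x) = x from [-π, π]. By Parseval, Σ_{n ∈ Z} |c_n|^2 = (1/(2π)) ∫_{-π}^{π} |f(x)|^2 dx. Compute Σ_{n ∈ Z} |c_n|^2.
Σ |c_n|^2 = π^2/3

Expand and integrate term by term over [-π, π]:
  ∫ (x)^2 dx = 1·(2π^3/3); ∫ 2·1·(0)·x dx = 0 (odd integrand); ∫ 0^2 dx = 0·2π.
So (1/(2π)) ∫_{-π}^{π} (x)^2 dx = 1π^2/3 + 0 = π^2/3.
Parseval ⇒ Σ |c_n|^2 = π^2/3.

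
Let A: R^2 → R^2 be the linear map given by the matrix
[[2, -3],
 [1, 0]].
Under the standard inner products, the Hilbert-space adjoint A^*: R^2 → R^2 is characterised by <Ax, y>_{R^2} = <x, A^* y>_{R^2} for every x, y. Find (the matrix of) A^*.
A^* = A^T =
[[2, 1],
 [-3, 0]]

For real matrices with standard dot products, the defining identity <Ax, y> = <x, A^* y> gives (Ax)^T y = x^T (A^*) y, i.e. x^T A^T y = x^T (A^*) y. Since this holds for all x, y, we must have A^* = A^T. Therefore
A^* =
[[2, 1],
 [-3, 0]].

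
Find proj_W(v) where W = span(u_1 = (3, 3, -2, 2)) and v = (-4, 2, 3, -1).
proj_W(v) = (-21/13, -21/13, 14/13, -14/13)

Set up U = [u_1 | ... | u_1] ∈ R^(4×1). The projector onto W = col(U) is P = U (U^T U)^(-1) U^T.
Compute U^T U =
  [26],
and U^T v = (-14).
Solve U^T U · c = U^T v for the coefficients: c = (-7/13). The projection is proj_W(v) = U c.
Check: (v - proj_W(v)) · u_1 = 0  (should be 0).
Result: proj_W(v) = (-21/13, -21/13, 14/13, -14/13).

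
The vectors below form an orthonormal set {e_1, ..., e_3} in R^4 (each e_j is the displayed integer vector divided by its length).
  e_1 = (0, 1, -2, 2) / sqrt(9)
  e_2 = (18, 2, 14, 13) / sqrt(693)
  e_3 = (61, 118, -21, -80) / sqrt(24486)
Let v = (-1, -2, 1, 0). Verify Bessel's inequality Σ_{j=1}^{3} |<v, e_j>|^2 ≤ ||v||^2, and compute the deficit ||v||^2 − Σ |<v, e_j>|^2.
Σ |<v, e_j>|^2 = 6; ||v||^2 = 6; deficit = 0

Write each e_j = u_j / sqrt(<u_j, u_j>) where u_j is the displayed integer vector. Then <v, e_j> = <v, u_j> / sqrt(<u_j, u_j>), so |<v, e_j>|^2 = <v, u_j>^2 / <u_j, u_j>.
Coefficients: <v, e_1> = -4/sqrt(9), <v, e_2> = -8/sqrt(693), <v, e_3> = -318/sqrt(24486).
Square and sum: Σ |<v, e_j>|^2 = 6.
Compute ||v||^2 = v·v = 6.
Deficit = 6 − 6 = 0 ≥ 0, confirming Bessel's inequality. (The deficit equals ||v − Σ <v,e_j> e_j||^2, the squared distance from v to span{e_j}.)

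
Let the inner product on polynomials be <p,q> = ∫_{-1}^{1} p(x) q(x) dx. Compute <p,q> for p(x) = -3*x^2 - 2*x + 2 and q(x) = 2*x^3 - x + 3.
<p,q> = 86/15

Expand the product: p(x)·q(x) = -6*x^5 - 4*x^4 + 7*x^3 - 7*x^2 - 8*x + 6.
∫_{-1}^{1} of each monomial x^k gives [2/(k+1) if k even, 0 if k odd]. Integrating term-by-term (or equivalently evaluating the antiderivative F(x) = -x^6 - 4*x^5/5 + 7*x^4/4 - 7*x^3/3 - 4*x^2 + 6*x at the endpoints):
  F(1) − F(−1) = -23/60 − (-367/60) = 86/15.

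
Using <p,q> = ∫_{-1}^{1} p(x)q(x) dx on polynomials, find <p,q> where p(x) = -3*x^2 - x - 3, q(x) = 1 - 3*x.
<p,q> = -6

Expand the product: p(x)·q(x) = 9*x^3 + 8*x - 3.
∫_{-1}^{1} of each monomial x^k gives [2/(k+1) if k even, 0 if k odd]. Integrating term-by-term (or equivalently evaluating the antiderivative F(x) = 9*x^4/4 + 4*x^2 - 3*x at the endpoints):
  F(1) − F(−1) = 13/4 − (37/4) = -6.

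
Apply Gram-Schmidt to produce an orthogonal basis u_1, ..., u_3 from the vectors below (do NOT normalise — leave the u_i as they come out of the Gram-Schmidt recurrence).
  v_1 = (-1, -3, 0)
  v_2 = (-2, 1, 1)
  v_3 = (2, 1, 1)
Orthogonal basis:
  u_1 = (-1, -3, 0)
  u_2 = (-21/10, 7/10, 1)
  u_3 = (36/59, -12/59, 84/59)

Apply the Gram-Schmidt recurrence
  u_1 = v_1
  u_i = v_i − Σ_{j<i} ((v_i · u_j) / (u_j · u_j)) · u_j.

Step by step this gives:
  u_1 = (-1, -3, 0)
  u_2 = (-21/10, 7/10, 1)
  u_3 = (36/59, -12/59, 84/59)

Orthogonality check:
  u_2 · u_1 = 0 (should be 0)
  u_3 · u_1 = 0 (should be 0)
  u_3 · u_2 = 0 (should be 0)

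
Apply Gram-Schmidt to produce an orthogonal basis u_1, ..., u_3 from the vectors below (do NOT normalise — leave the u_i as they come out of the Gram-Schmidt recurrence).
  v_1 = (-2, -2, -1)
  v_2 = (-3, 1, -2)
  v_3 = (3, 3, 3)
Orthogonal basis:
  u_1 = (-2, -2, -1)
  u_2 = (-5/3, 7/3, -4/3)
  u_3 = (-2/3, 2/15, 16/15)

Apply the Gram-Schmidt recurrence
  u_1 = v_1
  u_i = v_i − Σ_{j<i} ((v_i · u_j) / (u_j · u_j)) · u_j.

Step by step this gives:
  u_1 = (-2, -2, -1)
  u_2 = (-5/3, 7/3, -4/3)
  u_3 = (-2/3, 2/15, 16/15)

Orthogonality check:
  u_2 · u_1 = 0 (should be 0)
  u_3 · u_1 = 0 (should be 0)
  u_3 · u_2 = 0 (should be 0)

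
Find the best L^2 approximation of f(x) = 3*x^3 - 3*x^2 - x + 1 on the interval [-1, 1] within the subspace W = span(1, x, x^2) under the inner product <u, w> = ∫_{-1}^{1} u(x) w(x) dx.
g(x) = -3*x^2 + 4*x/5 + 1

The best approximation g ∈ W is the orthogonal projection of f onto W. Writing g = a_0 + a_1 x + a_2 x^2, the coefficients solve the normal equations G · a = b where
  G_{ij} = <φ_i, φ_j> and b_i = <f, φ_i>, with φ_0 = 1, φ_1 = x, φ_2 = x^2.
G =
  [2, 0, 2/3]
  [0, 2/3, 0]
  [2/3, 0, 2/5],
b = (0, 8/15, -8/15).
Solving gives a_0 = 1, a_1 = 4/5, a_2 = -3, so
  g(x) = -3*x^2 + 4*x/5 + 1.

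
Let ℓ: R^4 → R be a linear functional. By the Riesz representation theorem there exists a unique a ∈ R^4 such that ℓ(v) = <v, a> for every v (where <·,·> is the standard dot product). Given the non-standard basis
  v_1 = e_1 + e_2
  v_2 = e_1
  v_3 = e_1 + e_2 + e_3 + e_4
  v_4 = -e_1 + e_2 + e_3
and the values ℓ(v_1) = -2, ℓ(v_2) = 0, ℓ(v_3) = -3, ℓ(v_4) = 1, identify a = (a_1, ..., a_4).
a = (0, -2, 3, -4)

Write a = (a_1, ..., a_4) in the standard basis. For each basis vector v_i, ℓ(v_i) = <v_i, a> is a linear equation in the a_j's. Collect the n equations into a matrix system V a = ℓ, where row i of V is v_i (expressed in the standard basis). Since V is invertible (lower-triangular with 1s on the diagonal, up to permutation), solve by back-substitution:
  V =
[[1, 1, 0, 0],
 [1, 0, 0, 0],
 [1, 1, 1, 1],
 [-1, 1, 1, 0]]
  V a = (-2, 0, -3, 1)
Solving gives a = (0, -2, 3, -4).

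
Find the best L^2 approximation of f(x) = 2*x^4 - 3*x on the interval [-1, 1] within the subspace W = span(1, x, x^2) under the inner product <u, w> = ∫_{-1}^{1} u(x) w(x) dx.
g(x) = 12*x^2/7 - 3*x - 6/35

The best approximation g ∈ W is the orthogonal projection of f onto W. Writing g = a_0 + a_1 x + a_2 x^2, the coefficients solve the normal equations G · a = b where
  G_{ij} = <φ_i, φ_j> and b_i = <f, φ_i>, with φ_0 = 1, φ_1 = x, φ_2 = x^2.
G =
  [2, 0, 2/3]
  [0, 2/3, 0]
  [2/3, 0, 2/5],
b = (4/5, -2, 4/7).
Solving gives a_0 = -6/35, a_1 = -3, a_2 = 12/7, so
  g(x) = 12*x^2/7 - 3*x - 6/35.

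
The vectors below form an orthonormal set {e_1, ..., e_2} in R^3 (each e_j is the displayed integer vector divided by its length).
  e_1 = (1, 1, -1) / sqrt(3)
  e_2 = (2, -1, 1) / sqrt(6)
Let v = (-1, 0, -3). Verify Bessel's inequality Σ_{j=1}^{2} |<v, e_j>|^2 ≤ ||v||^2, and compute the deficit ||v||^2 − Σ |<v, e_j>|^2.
Σ |<v, e_j>|^2 = 11/2; ||v||^2 = 10; deficit = 9/2

Write each e_j = u_j / sqrt(<u_j, u_j>) where u_j is the displayed integer vector. Then <v, e_j> = <v, u_j> / sqrt(<u_j, u_j>), so |<v, e_j>|^2 = <v, u_j>^2 / <u_j, u_j>.
Coefficients: <v, e_1> = 2/sqrt(3), <v, e_2> = -5/sqrt(6).
Square and sum: Σ |<v, e_j>|^2 = 11/2.
Compute ||v||^2 = v·v = 10.
Deficit = 10 − 11/2 = 9/2 ≥ 0, confirming Bessel's inequality. (The deficit equals ||v − Σ <v,e_j> e_j||^2, the squared distance from v to span{e_j}.)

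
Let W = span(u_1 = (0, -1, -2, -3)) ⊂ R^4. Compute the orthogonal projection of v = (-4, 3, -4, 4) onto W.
proj_W(v) = (0, 1/2, 1, 3/2)

Set up U = [u_1 | ... | u_1] ∈ R^(4×1). The projector onto W = col(U) is P = U (U^T U)^(-1) U^T.
Compute U^T U =
  [14],
and U^T v = (-7).
Solve U^T U · c = U^T v for the coefficients: c = (-1/2). The projection is proj_W(v) = U c.
Check: (v - proj_W(v)) · u_1 = 0  (should be 0).
Result: proj_W(v) = (0, 1/2, 1, 3/2).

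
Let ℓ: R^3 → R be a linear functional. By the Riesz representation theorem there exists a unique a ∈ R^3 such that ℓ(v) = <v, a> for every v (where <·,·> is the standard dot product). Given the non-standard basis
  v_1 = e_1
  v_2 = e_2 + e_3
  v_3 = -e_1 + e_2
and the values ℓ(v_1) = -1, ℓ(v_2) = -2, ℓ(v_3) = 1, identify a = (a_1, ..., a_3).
a = (-1, 0, -2)

Write a = (a_1, ..., a_3) in the standard basis. For each basis vector v_i, ℓ(v_i) = <v_i, a> is a linear equation in the a_j's. Collect the n equations into a matrix system V a = ℓ, where row i of V is v_i (expressed in the standard basis). Since V is invertible (lower-triangular with 1s on the diagonal, up to permutation), solve by back-substitution:
  V =
[[1, 0, 0],
 [0, 1, 1],
 [-1, 1, 0]]
  V a = (-1, -2, 1)
Solving gives a = (-1, 0, -2).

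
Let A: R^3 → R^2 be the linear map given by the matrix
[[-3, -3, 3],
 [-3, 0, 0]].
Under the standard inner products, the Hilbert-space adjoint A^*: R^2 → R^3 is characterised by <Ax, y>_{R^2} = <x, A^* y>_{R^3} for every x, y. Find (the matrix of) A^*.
A^* = A^T =
[[-3, -3],
 [-3, 0],
 [3, 0]]

For real matrices with standard dot products, the defining identity <Ax, y> = <x, A^* y> gives (Ax)^T y = x^T (A^*) y, i.e. x^T A^T y = x^T (A^*) y. Since this holds for all x, y, we must have A^* = A^T. Therefore
A^* =
[[-3, -3],
 [-3, 0],
 [3, 0]].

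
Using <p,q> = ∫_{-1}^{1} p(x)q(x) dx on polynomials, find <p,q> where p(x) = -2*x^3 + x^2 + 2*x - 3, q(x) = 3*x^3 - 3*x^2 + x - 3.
<p,q> = 2312/105

Expand the product: p(x)·q(x) = -6*x^6 + 9*x^5 + x^4 - 8*x^3 + 8*x^2 - 9*x + 9.
∫_{-1}^{1} of each monomial x^k gives [2/(k+1) if k even, 0 if k odd]. Integrating term-by-term (or equivalently evaluating the antiderivative F(x) = -6*x^7/7 + 3*x^6/2 + x^5/5 - 2*x^4 + 8*x^3/3 - 9*x^2/2 + 9*x at the endpoints):
  F(1) − F(−1) = 631/105 − (-1681/105) = 2312/105.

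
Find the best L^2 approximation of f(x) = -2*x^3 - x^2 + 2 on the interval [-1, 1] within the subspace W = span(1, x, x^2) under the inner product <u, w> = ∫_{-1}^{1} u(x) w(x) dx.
g(x) = -x^2 - 6*x/5 + 2

The best approximation g ∈ W is the orthogonal projection of f onto W. Writing g = a_0 + a_1 x + a_2 x^2, the coefficients solve the normal equations G · a = b where
  G_{ij} = <φ_i, φ_j> and b_i = <f, φ_i>, with φ_0 = 1, φ_1 = x, φ_2 = x^2.
G =
  [2, 0, 2/3]
  [0, 2/3, 0]
  [2/3, 0, 2/5],
b = (10/3, -4/5, 14/15).
Solving gives a_0 = 2, a_1 = -6/5, a_2 = -1, so
  g(x) = -x^2 - 6*x/5 + 2.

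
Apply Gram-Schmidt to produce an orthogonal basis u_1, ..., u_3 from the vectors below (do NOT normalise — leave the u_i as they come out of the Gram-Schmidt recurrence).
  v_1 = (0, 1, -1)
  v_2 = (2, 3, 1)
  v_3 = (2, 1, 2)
Orthogonal basis:
  u_1 = (0, 1, -1)
  u_2 = (2, 2, 2)
  u_3 = (1/3, -1/6, -1/6)

Apply the Gram-Schmidt recurrence
  u_1 = v_1
  u_i = v_i − Σ_{j<i} ((v_i · u_j) / (u_j · u_j)) · u_j.

Step by step this gives:
  u_1 = (0, 1, -1)
  u_2 = (2, 2, 2)
  u_3 = (1/3, -1/6, -1/6)

Orthogonality check:
  u_2 · u_1 = 0 (should be 0)
  u_3 · u_1 = 0 (should be 0)
  u_3 · u_2 = 0 (should be 0)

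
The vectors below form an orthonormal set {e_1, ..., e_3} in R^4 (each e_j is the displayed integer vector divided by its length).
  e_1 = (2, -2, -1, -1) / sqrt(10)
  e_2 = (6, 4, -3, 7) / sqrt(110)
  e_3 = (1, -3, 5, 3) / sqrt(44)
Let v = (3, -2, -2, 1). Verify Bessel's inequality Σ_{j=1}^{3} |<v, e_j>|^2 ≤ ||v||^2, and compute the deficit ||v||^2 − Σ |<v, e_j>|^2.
Σ |<v, e_j>|^2 = 17; ||v||^2 = 18; deficit = 1

Write each e_j = u_j / sqrt(<u_j, u_j>) where u_j is the displayed integer vector. Then <v, e_j> = <v, u_j> / sqrt(<u_j, u_j>), so |<v, e_j>|^2 = <v, u_j>^2 / <u_j, u_j>.
Coefficients: <v, e_1> = 11/sqrt(10), <v, e_2> = 23/sqrt(110), <v, e_3> = 2/sqrt(44).
Square and sum: Σ |<v, e_j>|^2 = 17.
Compute ||v||^2 = v·v = 18.
Deficit = 18 − 17 = 1 ≥ 0, confirming Bessel's inequality. (The deficit equals ||v − Σ <v,e_j> e_j||^2, the squared distance from v to span{e_j}.)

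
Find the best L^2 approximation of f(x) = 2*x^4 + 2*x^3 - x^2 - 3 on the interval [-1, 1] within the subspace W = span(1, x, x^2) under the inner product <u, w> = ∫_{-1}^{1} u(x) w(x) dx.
g(x) = 5*x^2/7 + 6*x/5 - 111/35

The best approximation g ∈ W is the orthogonal projection of f onto W. Writing g = a_0 + a_1 x + a_2 x^2, the coefficients solve the normal equations G · a = b where
  G_{ij} = <φ_i, φ_j> and b_i = <f, φ_i>, with φ_0 = 1, φ_1 = x, φ_2 = x^2.
G =
  [2, 0, 2/3]
  [0, 2/3, 0]
  [2/3, 0, 2/5],
b = (-88/15, 4/5, -64/35).
Solving gives a_0 = -111/35, a_1 = 6/5, a_2 = 5/7, so
  g(x) = 5*x^2/7 + 6*x/5 - 111/35.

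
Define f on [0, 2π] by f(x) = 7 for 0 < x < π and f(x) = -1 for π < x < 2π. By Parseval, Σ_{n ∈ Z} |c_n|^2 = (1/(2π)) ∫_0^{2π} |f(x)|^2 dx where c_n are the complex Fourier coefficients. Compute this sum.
Σ |c_n|^2 = 25

Parseval equates the L^2 energy of f (normalised by 1/(2π)) with the ℓ^2 sum of its Fourier coefficients: (1/(2π)) ∫_0^{2π} |f|^2 = Σ |c_n|^2.
Compute the left side: (1/(2π)) [∫_0^π 7^2 dx + ∫_π^{2π} (-1)^2 dx] = (1/(2π)) · (49π + 1π) = (49 + 1)/2 = 25.
So Σ_{n ∈ Z} |c_n|^2 = 25.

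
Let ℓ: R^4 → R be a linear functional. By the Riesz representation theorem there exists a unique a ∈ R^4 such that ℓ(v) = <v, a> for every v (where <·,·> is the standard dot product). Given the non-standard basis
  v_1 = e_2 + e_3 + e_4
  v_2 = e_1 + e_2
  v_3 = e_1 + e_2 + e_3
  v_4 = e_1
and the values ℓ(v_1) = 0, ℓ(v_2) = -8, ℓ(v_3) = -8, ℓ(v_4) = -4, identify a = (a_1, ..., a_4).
a = (-4, -4, 0, 4)

Write a = (a_1, ..., a_4) in the standard basis. For each basis vector v_i, ℓ(v_i) = <v_i, a> is a linear equation in the a_j's. Collect the n equations into a matrix system V a = ℓ, where row i of V is v_i (expressed in the standard basis). Since V is invertible (lower-triangular with 1s on the diagonal, up to permutation), solve by back-substitution:
  V =
[[0, 1, 1, 1],
 [1, 1, 0, 0],
 [1, 1, 1, 0],
 [1, 0, 0, 0]]
  V a = (0, -8, -8, -4)
Solving gives a = (-4, -4, 0, 4).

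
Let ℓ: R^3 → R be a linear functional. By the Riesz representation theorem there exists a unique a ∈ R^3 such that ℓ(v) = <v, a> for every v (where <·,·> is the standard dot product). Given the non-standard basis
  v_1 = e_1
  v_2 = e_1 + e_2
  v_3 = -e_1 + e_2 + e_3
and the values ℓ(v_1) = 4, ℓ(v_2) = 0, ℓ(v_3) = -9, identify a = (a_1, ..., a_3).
a = (4, -4, -1)

Write a = (a_1, ..., a_3) in the standard basis. For each basis vector v_i, ℓ(v_i) = <v_i, a> is a linear equation in the a_j's. Collect the n equations into a matrix system V a = ℓ, where row i of V is v_i (expressed in the standard basis). Since V is invertible (lower-triangular with 1s on the diagonal, up to permutation), solve by back-substitution:
  V =
[[1, 0, 0],
 [1, 1, 0],
 [-1, 1, 1]]
  V a = (4, 0, -9)
Solving gives a = (4, -4, -1).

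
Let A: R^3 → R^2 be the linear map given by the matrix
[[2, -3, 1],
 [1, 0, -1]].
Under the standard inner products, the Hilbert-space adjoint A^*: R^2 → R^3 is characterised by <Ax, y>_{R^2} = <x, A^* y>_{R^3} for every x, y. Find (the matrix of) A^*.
A^* = A^T =
[[2, 1],
 [-3, 0],
 [1, -1]]

For real matrices with standard dot products, the defining identity <Ax, y> = <x, A^* y> gives (Ax)^T y = x^T (A^*) y, i.e. x^T A^T y = x^T (A^*) y. Since this holds for all x, y, we must have A^* = A^T. Therefore
A^* =
[[2, 1],
 [-3, 0],
 [1, -1]].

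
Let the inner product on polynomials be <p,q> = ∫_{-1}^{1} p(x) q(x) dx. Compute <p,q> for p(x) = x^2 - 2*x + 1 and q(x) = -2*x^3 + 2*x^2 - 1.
<p,q> = 16/15

Expand the product: p(x)·q(x) = -2*x^5 + 6*x^4 - 6*x^3 + x^2 + 2*x - 1.
∫_{-1}^{1} of each monomial x^k gives [2/(k+1) if k even, 0 if k odd]. Integrating term-by-term (or equivalently evaluating the antiderivative F(x) = -x^6/3 + 6*x^5/5 - 3*x^4/2 + x^3/3 + x^2 - x at the endpoints):
  F(1) − F(−1) = -3/10 − (-41/30) = 16/15.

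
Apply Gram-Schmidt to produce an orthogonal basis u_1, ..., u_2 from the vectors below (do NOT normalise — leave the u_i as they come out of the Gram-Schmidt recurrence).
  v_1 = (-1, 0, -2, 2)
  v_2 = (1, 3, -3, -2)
Orthogonal basis:
  u_1 = (-1, 0, -2, 2)
  u_2 = (10/9, 3, -25/9, -20/9)

Apply the Gram-Schmidt recurrence
  u_1 = v_1
  u_i = v_i − Σ_{j<i} ((v_i · u_j) / (u_j · u_j)) · u_j.

Step by step this gives:
  u_1 = (-1, 0, -2, 2)
  u_2 = (10/9, 3, -25/9, -20/9)

Orthogonality check:
  u_2 · u_1 = 0 (should be 0)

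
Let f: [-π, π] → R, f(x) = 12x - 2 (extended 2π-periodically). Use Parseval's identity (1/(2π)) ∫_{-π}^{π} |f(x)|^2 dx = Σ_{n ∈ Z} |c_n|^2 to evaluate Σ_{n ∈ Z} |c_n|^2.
Σ |c_n|^2 = 48π^2 + 4

Expand and integrate term by term over [-π, π]:
  ∫ (12x)^2 dx = 144·(2π^3/3); ∫ 2·12·(-2)·x dx = 0 (odd integrand); ∫ (-2)^2 dx = 4·2π.
So (1/(2π)) ∫_{-π}^{π} (12x - 2)^2 dx = 144π^2/3 + 4 = 48π^2 + 4.
Parseval ⇒ Σ |c_n|^2 = 48π^2 + 4.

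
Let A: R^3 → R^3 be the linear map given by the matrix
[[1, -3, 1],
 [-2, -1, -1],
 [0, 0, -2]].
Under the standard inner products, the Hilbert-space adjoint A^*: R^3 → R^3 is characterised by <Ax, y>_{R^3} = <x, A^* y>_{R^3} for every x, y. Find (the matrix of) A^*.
A^* = A^T =
[[1, -2, 0],
 [-3, -1, 0],
 [1, -1, -2]]

For real matrices with standard dot products, the defining identity <Ax, y> = <x, A^* y> gives (Ax)^T y = x^T (A^*) y, i.e. x^T A^T y = x^T (A^*) y. Since this holds for all x, y, we must have A^* = A^T. Therefore
A^* =
[[1, -2, 0],
 [-3, -1, 0],
 [1, -1, -2]].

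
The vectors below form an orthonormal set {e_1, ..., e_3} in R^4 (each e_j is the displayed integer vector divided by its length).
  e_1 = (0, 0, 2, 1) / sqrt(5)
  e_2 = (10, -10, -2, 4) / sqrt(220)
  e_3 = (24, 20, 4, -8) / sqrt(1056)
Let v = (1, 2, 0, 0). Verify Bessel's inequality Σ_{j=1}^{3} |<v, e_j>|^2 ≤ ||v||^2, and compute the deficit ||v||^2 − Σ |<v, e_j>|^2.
Σ |<v, e_j>|^2 = 13/3; ||v||^2 = 5; deficit = 2/3

Write each e_j = u_j / sqrt(<u_j, u_j>) where u_j is the displayed integer vector. Then <v, e_j> = <v, u_j> / sqrt(<u_j, u_j>), so |<v, e_j>|^2 = <v, u_j>^2 / <u_j, u_j>.
Coefficients: <v, e_1> = 0/sqrt(5), <v, e_2> = -10/sqrt(220), <v, e_3> = 64/sqrt(1056).
Square and sum: Σ |<v, e_j>|^2 = 13/3.
Compute ||v||^2 = v·v = 5.
Deficit = 5 − 13/3 = 2/3 ≥ 0, confirming Bessel's inequality. (The deficit equals ||v − Σ <v,e_j> e_j||^2, the squared distance from v to span{e_j}.)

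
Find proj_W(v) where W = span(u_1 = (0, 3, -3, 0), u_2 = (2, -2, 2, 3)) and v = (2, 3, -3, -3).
proj_W(v) = (-10/13, 3, -3, -15/13)

Set up U = [u_1 | ... | u_2] ∈ R^(4×2). The projector onto W = col(U) is P = U (U^T U)^(-1) U^T.
Compute U^T U =
  [18, -12]
  [-12, 21],
and U^T v = (18, -17).
Solve U^T U · c = U^T v for the coefficients: c = (29/39, -5/13). The projection is proj_W(v) = U c.
Check: (v - proj_W(v)) · u_1 = 0  (should be 0).
Check: (v - proj_W(v)) · u_2 = 0  (should be 0).
Result: proj_W(v) = (-10/13, 3, -3, -15/13).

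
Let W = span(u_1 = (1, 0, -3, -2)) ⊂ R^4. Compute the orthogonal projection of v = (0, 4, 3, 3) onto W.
proj_W(v) = (-15/14, 0, 45/14, 15/7)

Set up U = [u_1 | ... | u_1] ∈ R^(4×1). The projector onto W = col(U) is P = U (U^T U)^(-1) U^T.
Compute U^T U =
  [14],
and U^T v = (-15).
Solve U^T U · c = U^T v for the coefficients: c = (-15/14). The projection is proj_W(v) = U c.
Check: (v - proj_W(v)) · u_1 = 0  (should be 0).
Result: proj_W(v) = (-15/14, 0, 45/14, 15/7).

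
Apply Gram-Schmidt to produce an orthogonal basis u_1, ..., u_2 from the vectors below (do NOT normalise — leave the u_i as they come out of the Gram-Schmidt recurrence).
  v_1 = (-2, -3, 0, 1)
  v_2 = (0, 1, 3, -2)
Orthogonal basis:
  u_1 = (-2, -3, 0, 1)
  u_2 = (-5/7, -1/14, 3, -23/14)

Apply the Gram-Schmidt recurrence
  u_1 = v_1
  u_i = v_i − Σ_{j<i} ((v_i · u_j) / (u_j · u_j)) · u_j.

Step by step this gives:
  u_1 = (-2, -3, 0, 1)
  u_2 = (-5/7, -1/14, 3, -23/14)

Orthogonality check:
  u_2 · u_1 = 0 (should be 0)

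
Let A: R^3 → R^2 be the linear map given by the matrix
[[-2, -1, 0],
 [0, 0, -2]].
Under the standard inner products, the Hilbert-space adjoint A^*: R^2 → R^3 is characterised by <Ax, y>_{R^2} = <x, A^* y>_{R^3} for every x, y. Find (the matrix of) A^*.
A^* = A^T =
[[-2, 0],
 [-1, 0],
 [0, -2]]

For real matrices with standard dot products, the defining identity <Ax, y> = <x, A^* y> gives (Ax)^T y = x^T (A^*) y, i.e. x^T A^T y = x^T (A^*) y. Since this holds for all x, y, we must have A^* = A^T. Therefore
A^* =
[[-2, 0],
 [-1, 0],
 [0, -2]].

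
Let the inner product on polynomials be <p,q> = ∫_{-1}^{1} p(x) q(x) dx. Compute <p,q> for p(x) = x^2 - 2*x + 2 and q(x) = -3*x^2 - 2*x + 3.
<p,q> = 172/15

Expand the product: p(x)·q(x) = -3*x^4 + 4*x^3 + x^2 - 10*x + 6.
∫_{-1}^{1} of each monomial x^k gives [2/(k+1) if k even, 0 if k odd]. Integrating term-by-term (or equivalently evaluating the antiderivative F(x) = -3*x^5/5 + x^4 + x^3/3 - 5*x^2 + 6*x at the endpoints):
  F(1) − F(−1) = 26/15 − (-146/15) = 172/15.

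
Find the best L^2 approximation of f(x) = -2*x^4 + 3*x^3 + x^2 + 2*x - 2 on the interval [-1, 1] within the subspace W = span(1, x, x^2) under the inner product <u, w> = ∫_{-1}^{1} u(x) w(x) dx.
g(x) = -5*x^2/7 + 19*x/5 - 64/35

The best approximation g ∈ W is the orthogonal projection of f onto W. Writing g = a_0 + a_1 x + a_2 x^2, the coefficients solve the normal equations G · a = b where
  G_{ij} = <φ_i, φ_j> and b_i = <f, φ_i>, with φ_0 = 1, φ_1 = x, φ_2 = x^2.
G =
  [2, 0, 2/3]
  [0, 2/3, 0]
  [2/3, 0, 2/5],
b = (-62/15, 38/15, -158/105).
Solving gives a_0 = -64/35, a_1 = 19/5, a_2 = -5/7, so
  g(x) = -5*x^2/7 + 19*x/5 - 64/35.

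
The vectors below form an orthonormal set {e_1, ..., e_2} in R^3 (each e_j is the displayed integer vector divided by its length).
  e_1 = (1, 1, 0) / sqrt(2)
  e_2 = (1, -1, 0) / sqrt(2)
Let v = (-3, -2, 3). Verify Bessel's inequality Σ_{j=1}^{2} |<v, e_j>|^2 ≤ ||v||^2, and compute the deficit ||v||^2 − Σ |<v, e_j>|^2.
Σ |<v, e_j>|^2 = 13; ||v||^2 = 22; deficit = 9

Write each e_j = u_j / sqrt(<u_j, u_j>) where u_j is the displayed integer vector. Then <v, e_j> = <v, u_j> / sqrt(<u_j, u_j>), so |<v, e_j>|^2 = <v, u_j>^2 / <u_j, u_j>.
Coefficients: <v, e_1> = -5/sqrt(2), <v, e_2> = -1/sqrt(2).
Square and sum: Σ |<v, e_j>|^2 = 13.
Compute ||v||^2 = v·v = 22.
Deficit = 22 − 13 = 9 ≥ 0, confirming Bessel's inequality. (The deficit equals ||v − Σ <v,e_j> e_j||^2, the squared distance from v to span{e_j}.)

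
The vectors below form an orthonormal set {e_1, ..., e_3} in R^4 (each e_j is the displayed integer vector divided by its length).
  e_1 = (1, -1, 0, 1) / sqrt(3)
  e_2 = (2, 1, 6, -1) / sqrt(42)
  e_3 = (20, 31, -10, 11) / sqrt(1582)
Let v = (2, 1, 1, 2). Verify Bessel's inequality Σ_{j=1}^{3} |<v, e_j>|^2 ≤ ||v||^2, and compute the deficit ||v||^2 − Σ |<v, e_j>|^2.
Σ |<v, e_j>|^2 = 1049/113; ||v||^2 = 10; deficit = 81/113

Write each e_j = u_j / sqrt(<u_j, u_j>) where u_j is the displayed integer vector. Then <v, e_j> = <v, u_j> / sqrt(<u_j, u_j>), so |<v, e_j>|^2 = <v, u_j>^2 / <u_j, u_j>.
Coefficients: <v, e_1> = 3/sqrt(3), <v, e_2> = 9/sqrt(42), <v, e_3> = 83/sqrt(1582).
Square and sum: Σ |<v, e_j>|^2 = 1049/113.
Compute ||v||^2 = v·v = 10.
Deficit = 10 − 1049/113 = 81/113 ≥ 0, confirming Bessel's inequality. (The deficit equals ||v − Σ <v,e_j> e_j||^2, the squared distance from v to span{e_j}.)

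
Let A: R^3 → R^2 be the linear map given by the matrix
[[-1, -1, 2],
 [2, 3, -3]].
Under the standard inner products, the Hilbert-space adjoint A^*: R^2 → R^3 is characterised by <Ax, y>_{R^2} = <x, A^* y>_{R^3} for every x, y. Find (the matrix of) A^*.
A^* = A^T =
[[-1, 2],
 [-1, 3],
 [2, -3]]

For real matrices with standard dot products, the defining identity <Ax, y> = <x, A^* y> gives (Ax)^T y = x^T (A^*) y, i.e. x^T A^T y = x^T (A^*) y. Since this holds for all x, y, we must have A^* = A^T. Therefore
A^* =
[[-1, 2],
 [-1, 3],
 [2, -3]].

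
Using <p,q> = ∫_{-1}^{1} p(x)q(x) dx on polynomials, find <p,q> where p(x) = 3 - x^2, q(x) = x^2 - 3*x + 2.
<p,q> = 184/15

Expand the product: p(x)·q(x) = -x^4 + 3*x^3 + x^2 - 9*x + 6.
∫_{-1}^{1} of each monomial x^k gives [2/(k+1) if k even, 0 if k odd]. Integrating term-by-term (or equivalently evaluating the antiderivative F(x) = -x^5/5 + 3*x^4/4 + x^3/3 - 9*x^2/2 + 6*x at the endpoints):
  F(1) − F(−1) = 143/60 − (-593/60) = 184/15.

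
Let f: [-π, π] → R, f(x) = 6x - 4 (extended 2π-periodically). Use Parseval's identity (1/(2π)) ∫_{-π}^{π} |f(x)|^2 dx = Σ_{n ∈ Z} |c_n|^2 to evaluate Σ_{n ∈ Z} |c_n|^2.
Σ |c_n|^2 = 12π^2 + 16

Expand and integrate term by term over [-π, π]:
  ∫ (6x)^2 dx = 36·(2π^3/3); ∫ 2·6·(-4)·x dx = 0 (odd integrand); ∫ (-4)^2 dx = 16·2π.
So (1/(2π)) ∫_{-π}^{π} (6x - 4)^2 dx = 36π^2/3 + 16 = 12π^2 + 16.
Parseval ⇒ Σ |c_n|^2 = 12π^2 + 16.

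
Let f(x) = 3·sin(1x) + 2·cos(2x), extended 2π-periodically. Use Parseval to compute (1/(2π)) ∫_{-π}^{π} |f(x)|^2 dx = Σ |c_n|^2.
Σ |c_n|^2 = 13/2

Expand |f|^2 and use orthogonality of {sin(nx), cos(mx)} on [-π, π]:
  ∫_{-π}^{π} sin(nx)^2 dx = π, ∫ cos(mx)^2 dx = π, and cross terms integrate to 0.
So ∫_{-π}^{π} f(x)^2 dx = 3^2 · π + 2^2 · π = (9 + 4)π.
Divide by 2π: (9 + 4)/2 = 13/2.
By Parseval, this equals Σ |c_n|^2.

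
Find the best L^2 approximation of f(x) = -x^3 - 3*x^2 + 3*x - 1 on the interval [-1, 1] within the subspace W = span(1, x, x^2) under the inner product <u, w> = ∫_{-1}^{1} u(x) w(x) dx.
g(x) = -3*x^2 + 12*x/5 - 1

The best approximation g ∈ W is the orthogonal projection of f onto W. Writing g = a_0 + a_1 x + a_2 x^2, the coefficients solve the normal equations G · a = b where
  G_{ij} = <φ_i, φ_j> and b_i = <f, φ_i>, with φ_0 = 1, φ_1 = x, φ_2 = x^2.
G =
  [2, 0, 2/3]
  [0, 2/3, 0]
  [2/3, 0, 2/5],
b = (-4, 8/5, -28/15).
Solving gives a_0 = -1, a_1 = 12/5, a_2 = -3, so
  g(x) = -3*x^2 + 12*x/5 - 1.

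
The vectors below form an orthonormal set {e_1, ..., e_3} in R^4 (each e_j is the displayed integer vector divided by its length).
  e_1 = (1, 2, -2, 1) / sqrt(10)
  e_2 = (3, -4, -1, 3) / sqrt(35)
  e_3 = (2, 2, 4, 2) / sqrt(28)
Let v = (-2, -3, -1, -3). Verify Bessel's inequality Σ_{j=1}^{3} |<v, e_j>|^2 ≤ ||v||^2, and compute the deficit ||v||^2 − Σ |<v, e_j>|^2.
Σ |<v, e_j>|^2 = 45/2; ||v||^2 = 23; deficit = 1/2

Write each e_j = u_j / sqrt(<u_j, u_j>) where u_j is the displayed integer vector. Then <v, e_j> = <v, u_j> / sqrt(<u_j, u_j>), so |<v, e_j>|^2 = <v, u_j>^2 / <u_j, u_j>.
Coefficients: <v, e_1> = -9/sqrt(10), <v, e_2> = -2/sqrt(35), <v, e_3> = -20/sqrt(28).
Square and sum: Σ |<v, e_j>|^2 = 45/2.
Compute ||v||^2 = v·v = 23.
Deficit = 23 − 45/2 = 1/2 ≥ 0, confirming Bessel's inequality. (The deficit equals ||v − Σ <v,e_j> e_j||^2, the squared distance from v to span{e_j}.)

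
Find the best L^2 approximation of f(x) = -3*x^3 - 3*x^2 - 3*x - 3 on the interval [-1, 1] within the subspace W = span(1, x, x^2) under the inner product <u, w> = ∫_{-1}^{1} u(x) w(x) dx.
g(x) = -3*x^2 - 24*x/5 - 3

The best approximation g ∈ W is the orthogonal projection of f onto W. Writing g = a_0 + a_1 x + a_2 x^2, the coefficients solve the normal equations G · a = b where
  G_{ij} = <φ_i, φ_j> and b_i = <f, φ_i>, with φ_0 = 1, φ_1 = x, φ_2 = x^2.
G =
  [2, 0, 2/3]
  [0, 2/3, 0]
  [2/3, 0, 2/5],
b = (-8, -16/5, -16/5).
Solving gives a_0 = -3, a_1 = -24/5, a_2 = -3, so
  g(x) = -3*x^2 - 24*x/5 - 3.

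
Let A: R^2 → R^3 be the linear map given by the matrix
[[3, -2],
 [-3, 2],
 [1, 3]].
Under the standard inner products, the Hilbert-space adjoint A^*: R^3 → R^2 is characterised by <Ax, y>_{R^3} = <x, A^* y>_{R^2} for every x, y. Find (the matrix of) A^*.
A^* = A^T =
[[3, -3, 1],
 [-2, 2, 3]]

For real matrices with standard dot products, the defining identity <Ax, y> = <x, A^* y> gives (Ax)^T y = x^T (A^*) y, i.e. x^T A^T y = x^T (A^*) y. Since this holds for all x, y, we must have A^* = A^T. Therefore
A^* =
[[3, -3, 1],
 [-2, 2, 3]].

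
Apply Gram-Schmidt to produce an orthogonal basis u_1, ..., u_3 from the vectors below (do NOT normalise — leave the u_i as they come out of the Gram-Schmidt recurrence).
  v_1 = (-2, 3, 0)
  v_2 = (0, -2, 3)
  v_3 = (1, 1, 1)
Orthogonal basis:
  u_1 = (-2, 3, 0)
  u_2 = (-12/13, -8/13, 3)
  u_3 = (9/7, 6/7, 4/7)

Apply the Gram-Schmidt recurrence
  u_1 = v_1
  u_i = v_i − Σ_{j<i} ((v_i · u_j) / (u_j · u_j)) · u_j.

Step by step this gives:
  u_1 = (-2, 3, 0)
  u_2 = (-12/13, -8/13, 3)
  u_3 = (9/7, 6/7, 4/7)

Orthogonality check:
  u_2 · u_1 = 0 (should be 0)
  u_3 · u_1 = 0 (should be 0)
  u_3 · u_2 = 0 (should be 0)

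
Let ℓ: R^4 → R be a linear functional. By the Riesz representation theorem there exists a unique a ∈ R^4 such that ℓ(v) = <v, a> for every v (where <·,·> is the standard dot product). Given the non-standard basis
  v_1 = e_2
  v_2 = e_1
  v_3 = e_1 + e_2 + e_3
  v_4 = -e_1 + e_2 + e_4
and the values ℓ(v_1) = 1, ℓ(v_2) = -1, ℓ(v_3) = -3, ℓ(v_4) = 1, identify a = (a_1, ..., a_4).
a = (-1, 1, -3, -1)

Write a = (a_1, ..., a_4) in the standard basis. For each basis vector v_i, ℓ(v_i) = <v_i, a> is a linear equation in the a_j's. Collect the n equations into a matrix system V a = ℓ, where row i of V is v_i (expressed in the standard basis). Since V is invertible (lower-triangular with 1s on the diagonal, up to permutation), solve by back-substitution:
  V =
[[0, 1, 0, 0],
 [1, 0, 0, 0],
 [1, 1, 1, 0],
 [-1, 1, 0, 1]]
  V a = (1, -1, -3, 1)
Solving gives a = (-1, 1, -3, -1).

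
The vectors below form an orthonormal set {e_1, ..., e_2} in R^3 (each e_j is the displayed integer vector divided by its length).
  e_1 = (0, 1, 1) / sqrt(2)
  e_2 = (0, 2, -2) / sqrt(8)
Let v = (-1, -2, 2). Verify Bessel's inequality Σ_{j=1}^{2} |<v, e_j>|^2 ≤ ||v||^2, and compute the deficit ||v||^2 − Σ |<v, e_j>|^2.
Σ |<v, e_j>|^2 = 8; ||v||^2 = 9; deficit = 1

Write each e_j = u_j / sqrt(<u_j, u_j>) where u_j is the displayed integer vector. Then <v, e_j> = <v, u_j> / sqrt(<u_j, u_j>), so |<v, e_j>|^2 = <v, u_j>^2 / <u_j, u_j>.
Coefficients: <v, e_1> = 0/sqrt(2), <v, e_2> = -8/sqrt(8).
Square and sum: Σ |<v, e_j>|^2 = 8.
Compute ||v||^2 = v·v = 9.
Deficit = 9 − 8 = 1 ≥ 0, confirming Bessel's inequality. (The deficit equals ||v − Σ <v,e_j> e_j||^2, the squared distance from v to span{e_j}.)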